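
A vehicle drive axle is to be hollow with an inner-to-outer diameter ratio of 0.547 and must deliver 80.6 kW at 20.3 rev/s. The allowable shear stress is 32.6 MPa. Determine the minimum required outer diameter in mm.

47.7 mm

ω = 2π·20.3 = 127.5 rad/s, so T = P/ω = 80.6×10³ / 127.5 = 631.9 N·m.
For a hollow shaft with d_i/d_o = 0.547: τ_max = 16T/(π d_o³ (1−k⁴)), so d_o = [16T/(π τ_allow (1−k⁴))]^(1/3) = [16·631.9/(π·3.26×10^7·0.9105)]^(1/3) = 0.04768 m.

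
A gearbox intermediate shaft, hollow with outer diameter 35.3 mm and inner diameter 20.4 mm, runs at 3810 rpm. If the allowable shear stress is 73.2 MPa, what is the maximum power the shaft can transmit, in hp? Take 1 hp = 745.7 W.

J = π(d_o⁴ − d_i⁴)/32 = π(0.0353⁴ − 0.0204⁴)/32 = 1.354×10^-7 m⁴.
T_max = τ_allow·J/r = 7.32×10^7 × 1.354×10^-7 / 0.0176 = 561.7 N·m.
ω = 2π·3810/60 = 399.0 rad/s, so P_max = T_max·ω = 2.241×10^5 W.

301 hp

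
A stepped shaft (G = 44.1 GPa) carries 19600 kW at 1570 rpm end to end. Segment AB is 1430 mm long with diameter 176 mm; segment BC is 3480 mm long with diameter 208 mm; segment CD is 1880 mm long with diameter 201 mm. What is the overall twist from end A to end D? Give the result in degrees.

ω = 2π·1570/60 = 164.4 rad/s, so T = P/ω = 19600×10³ / 164.4 = 119200 N·m.
J_AB = π(0.176)⁴/32 = 9.42×10^-5 m⁴; J_BC = π(0.208)⁴/32 = 1.84×10^-4 m⁴; J_CD = π(0.201)⁴/32 = 1.60×10^-4 m⁴.
θ = (T/G)·Σ L_i/J_i = (119200/44.1×10⁹)·(1.43/9.42×10^-5 + 3.48/1.84×10^-4 + 1.88/1.60×10^-4) = 0.1239 rad.

7.10°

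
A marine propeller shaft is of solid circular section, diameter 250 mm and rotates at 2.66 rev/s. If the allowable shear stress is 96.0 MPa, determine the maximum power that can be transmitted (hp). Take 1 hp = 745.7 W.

6600 hp

J = πd⁴/32 = π(0.250)⁴/32 = 3.835×10^-4 m⁴.
T_max = τ_allow·J/r = 9.60×10^7 × 3.835×10^-4 / 0.125 = 294500 N·m.
ω = 2π·2.66 = 16.71 rad/s, so P_max = T_max·ω = 4.922×10^6 W.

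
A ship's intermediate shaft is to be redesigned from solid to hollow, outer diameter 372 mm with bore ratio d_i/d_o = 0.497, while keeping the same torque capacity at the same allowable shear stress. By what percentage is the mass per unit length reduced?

21.5 %

Equal τ_max and T ⇒ the solid shaft needs d_s³ = d_o³(1−k⁴), so d_s = 372·(1−0.497⁴)^(1/3) = 364.3 mm.
Area ratio A_h/A_s = d_o²(1−k²)/d_s² = (1−k²)/(1−k⁴)^(2/3) = 0.7853.
Mass saving = 1 − 0.7853 = 21.5 %.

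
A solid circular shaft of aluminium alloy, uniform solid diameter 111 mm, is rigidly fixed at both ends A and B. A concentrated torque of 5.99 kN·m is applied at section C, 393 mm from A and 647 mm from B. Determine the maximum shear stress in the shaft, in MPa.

With uniform GJ and both ends fixed, compatibility θ_AC = θ_CB gives T_A·a = T_B·b, together with T_A + T_B = T₀.
T_A = T₀·b/(a+b) = 5990·647/1040 = 3726 N·m; T_B = 2264 N·m.
τ in each portion: τ_AC = 1.39×10^7 Pa, τ_CB = 8.43×10^6 Pa; maximum is in AC.
τ_max = T_AC·r/J = 3726·0.0555/1.49×10^-5 = 1.388×10^7 Pa.

13.9 MPa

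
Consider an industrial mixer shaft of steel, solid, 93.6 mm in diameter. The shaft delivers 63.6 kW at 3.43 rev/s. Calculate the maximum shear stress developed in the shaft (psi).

2660 psi

ω = 2π·3.43 = 21.55 rad/s, so T = P/ω = 63.6×10³ / 21.55 = 2951 N·m.
J = πd⁴/32 = π(0.0936)⁴/32 = 7.535×10^-6 m⁴.
τ_max = T·r/J = 2951 × 0.0468 / 7.535×10^-6 = 1.833×10^7 Pa.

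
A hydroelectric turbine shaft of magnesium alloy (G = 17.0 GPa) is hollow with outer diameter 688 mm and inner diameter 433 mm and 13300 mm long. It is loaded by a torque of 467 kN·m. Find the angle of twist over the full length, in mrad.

19.7 mrad

J = π(d_o⁴ − d_i⁴)/32 = π(0.688⁴ − 0.433⁴)/32 = 0.01855 m⁴.
θ = T·L/(G·J) = 467000 × 13.3 / (17.0×10⁹ × 0.01855) = 0.01970 rad.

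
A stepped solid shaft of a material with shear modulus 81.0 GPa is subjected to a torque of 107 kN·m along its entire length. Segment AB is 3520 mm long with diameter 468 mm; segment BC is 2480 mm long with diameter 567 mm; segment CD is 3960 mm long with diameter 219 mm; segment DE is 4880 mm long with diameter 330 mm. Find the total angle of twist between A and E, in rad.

0.0300 rad

J_AB = π(0.468)⁴/32 = 4.71×10^-3 m⁴; J_BC = π(0.567)⁴/32 = 0.0101 m⁴; J_CD = π(0.219)⁴/32 = 2.26×10^-4 m⁴; J_DE = π(0.330)⁴/32 = 1.16×10^-3 m⁴.
θ = (T/G)·Σ L_i/J_i = (107000/81.0×10⁹)·(3.52/4.71×10^-3 + 2.48/0.0101 + 3.96/2.26×10^-4 + 4.88/1.16×10^-3) = 0.03001 rad.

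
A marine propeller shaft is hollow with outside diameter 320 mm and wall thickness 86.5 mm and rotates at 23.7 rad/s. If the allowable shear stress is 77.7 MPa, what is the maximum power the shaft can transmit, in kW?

J = π(d_o⁴ − d_i⁴)/32 = π(0.320⁴ − 0.147⁴)/32 = 9.836×10^-4 m⁴.
T_max = τ_allow·J/r = 7.77×10^7 × 9.836×10^-4 / 0.160 = 477700 N·m.
ω = 23.7 rad/s, so P_max = T_max·ω = 1.132×10^7 W.

11300 kW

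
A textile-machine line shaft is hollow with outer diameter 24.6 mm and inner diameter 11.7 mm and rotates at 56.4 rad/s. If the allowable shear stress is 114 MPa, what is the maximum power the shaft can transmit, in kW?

17.8 kW

J = π(d_o⁴ − d_i⁴)/32 = π(0.0246⁴ − 0.0117⁴)/32 = 3.411×10^-8 m⁴.
T_max = τ_allow·J/r = 1.14×10^8 × 3.411×10^-8 / 0.0123 = 316.2 N·m.
ω = 56.4 rad/s, so P_max = T_max·ω = 1.783×10^4 W.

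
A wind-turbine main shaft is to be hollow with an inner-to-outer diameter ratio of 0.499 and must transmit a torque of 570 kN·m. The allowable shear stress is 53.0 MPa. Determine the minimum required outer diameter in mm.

388 mm

For a hollow shaft with d_i/d_o = 0.499: τ_max = 16T/(π d_o³ (1−k⁴)), so d_o = [16T/(π τ_allow (1−k⁴))]^(1/3) = [16·570000/(π·5.30×10^7·0.9380)]^(1/3) = 0.3880 m.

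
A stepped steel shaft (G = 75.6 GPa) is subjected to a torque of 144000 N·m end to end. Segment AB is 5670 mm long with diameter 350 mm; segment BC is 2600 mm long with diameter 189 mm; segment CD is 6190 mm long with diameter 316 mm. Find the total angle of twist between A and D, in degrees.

3.38°

J_AB = π(0.350)⁴/32 = 1.47×10^-3 m⁴; J_BC = π(0.189)⁴/32 = 1.25×10^-4 m⁴; J_CD = π(0.316)⁴/32 = 9.79×10^-4 m⁴.
θ = (T/G)·Σ L_i/J_i = (144000/75.6×10⁹)·(5.67/1.47×10^-3 + 2.60/1.25×10^-4 + 6.19/9.79×10^-4) = 0.05891 rad.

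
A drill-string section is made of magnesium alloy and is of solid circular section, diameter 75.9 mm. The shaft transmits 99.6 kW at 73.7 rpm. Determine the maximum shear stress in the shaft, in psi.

21800 psi

ω = 2π·73.7/60 = 7.718 rad/s, so T = P/ω = 99.6×10³ / 7.718 = 12910 N·m.
J = πd⁴/32 = π(0.0759)⁴/32 = 3.258×10^-6 m⁴.
τ_max = T·r/J = 12910 × 0.0380 / 3.258×10^-6 = 1.503×10^8 Pa.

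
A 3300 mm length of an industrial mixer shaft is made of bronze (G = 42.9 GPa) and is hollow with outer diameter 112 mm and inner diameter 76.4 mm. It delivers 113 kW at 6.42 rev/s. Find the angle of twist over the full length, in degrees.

1.02°

ω = 2π·6.42 = 40.34 rad/s, so T = P/ω = 113×10³ / 40.34 = 2801 N·m.
J = π(d_o⁴ − d_i⁴)/32 = π(0.112⁴ − 0.0764⁴)/32 = 1.210×10^-5 m⁴.
θ = T·L/(G·J) = 2801 × 3.30 / (42.9×10⁹ × 1.210×10^-5) = 0.01780 rad.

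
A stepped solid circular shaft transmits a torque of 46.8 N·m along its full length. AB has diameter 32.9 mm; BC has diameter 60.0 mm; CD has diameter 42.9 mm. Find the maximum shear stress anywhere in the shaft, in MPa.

Under the same torque, τ_max = 16T/(πd³) is largest where d is smallest — segment AB (d = 32.9 mm).
τ_max = 16·46.80/(π·(0.0329)³) = 6.693×10^6 Pa.

6.69 MPa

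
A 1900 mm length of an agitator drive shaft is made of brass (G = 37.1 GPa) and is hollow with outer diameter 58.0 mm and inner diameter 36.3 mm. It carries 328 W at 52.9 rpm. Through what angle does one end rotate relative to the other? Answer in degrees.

ω = 2π·52.9/60 = 5.540 rad/s, so T = P/ω = 328 / 5.540 = 59.21 N·m.
J = π(d_o⁴ − d_i⁴)/32 = π(0.0580⁴ − 0.0363⁴)/32 = 9.405×10^-7 m⁴.
θ = T·L/(G·J) = 59.21 × 1.90 / (37.1×10⁹ × 9.405×10^-7) = 3.224×10^-3 rad.

0.185°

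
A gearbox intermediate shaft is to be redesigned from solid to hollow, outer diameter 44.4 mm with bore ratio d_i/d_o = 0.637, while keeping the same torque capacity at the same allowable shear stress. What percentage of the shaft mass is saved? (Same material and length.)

33.0 %

Equal τ_max and T ⇒ the solid shaft needs d_s³ = d_o³(1−k⁴), so d_s = 44.4·(1−0.637⁴)^(1/3) = 41.82 mm.
Area ratio A_h/A_s = d_o²(1−k²)/d_s² = (1−k²)/(1−k⁴)^(2/3) = 0.6700.
Mass saving = 1 − 0.6700 = 33.0 %.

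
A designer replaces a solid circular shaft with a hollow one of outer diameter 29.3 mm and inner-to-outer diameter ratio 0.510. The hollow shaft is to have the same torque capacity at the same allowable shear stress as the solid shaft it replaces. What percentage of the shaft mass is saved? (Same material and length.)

Equal τ_max and T ⇒ the solid shaft needs d_s³ = d_o³(1−k⁴), so d_s = 29.3·(1−0.510⁴)^(1/3) = 28.62 mm.
Area ratio A_h/A_s = d_o²(1−k²)/d_s² = (1−k²)/(1−k⁴)^(2/3) = 0.7753.
Mass saving = 1 − 0.7753 = 22.5 %.

22.5 %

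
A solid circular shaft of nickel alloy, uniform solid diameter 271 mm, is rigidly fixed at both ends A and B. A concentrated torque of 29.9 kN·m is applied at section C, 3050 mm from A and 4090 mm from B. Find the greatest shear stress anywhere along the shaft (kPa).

With uniform GJ and both ends fixed, compatibility θ_AC = θ_CB gives T_A·a = T_B·b, together with T_A + T_B = T₀.
T_A = T₀·b/(a+b) = 29900·4090/7140 = 17130 N·m; T_B = 12770 N·m.
τ in each portion: τ_AC = 4.38×10^6 Pa, τ_CB = 3.27×10^6 Pa; maximum is in AC.
τ_max = T_AC·r/J = 17130·0.136/5.30×10^-4 = 4.383×10^6 Pa.

4380 kPa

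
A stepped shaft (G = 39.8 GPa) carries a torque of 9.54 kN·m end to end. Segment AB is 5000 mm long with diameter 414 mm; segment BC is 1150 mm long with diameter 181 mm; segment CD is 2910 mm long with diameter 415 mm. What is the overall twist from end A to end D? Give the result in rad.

0.00327 rad

J_AB = π(0.414)⁴/32 = 2.88×10^-3 m⁴; J_BC = π(0.181)⁴/32 = 1.05×10^-4 m⁴; J_CD = π(0.415)⁴/32 = 2.91×10^-3 m⁴.
θ = (T/G)·Σ L_i/J_i = (9540/39.8×10⁹)·(5.00/2.88×10^-3 + 1.15/1.05×10^-4 + 2.91/2.91×10^-3) = 3.271×10^-3 rad.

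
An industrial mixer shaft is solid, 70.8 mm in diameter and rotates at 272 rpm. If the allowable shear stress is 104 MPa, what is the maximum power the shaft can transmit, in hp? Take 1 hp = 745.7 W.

J = πd⁴/32 = π(0.0708)⁴/32 = 2.467×10^-6 m⁴.
T_max = τ_allow·J/r = 1.04×10^8 × 2.467×10^-6 / 0.0354 = 7247 N·m.
ω = 2π·272/60 = 28.48 rad/s, so P_max = T_max·ω = 2.064×10^5 W.

277 hp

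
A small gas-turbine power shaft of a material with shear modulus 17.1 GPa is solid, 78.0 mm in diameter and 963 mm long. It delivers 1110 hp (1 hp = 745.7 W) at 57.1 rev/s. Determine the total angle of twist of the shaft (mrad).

ω = 2π·57.1 = 358.8 rad/s, so T = P/ω = 1110×745.7 / 358.8 = 2307 N·m.
J = πd⁴/32 = π(0.0780)⁴/32 = 3.634×10^-6 m⁴.
θ = T·L/(G·J) = 2307 × 0.963 / (17.1×10⁹ × 3.634×10^-6) = 0.03575 rad.

35.8 mrad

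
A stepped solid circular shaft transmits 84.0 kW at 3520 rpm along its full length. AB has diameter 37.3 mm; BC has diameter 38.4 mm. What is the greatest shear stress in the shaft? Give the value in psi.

ω = 2π·3520/60 = 368.6 rad/s, so T = P/ω = 84.0×10³ / 368.6 = 227.9 N·m.
Under the same torque, τ_max = 16T/(πd³) is largest where d is smallest — segment AB (d = 37.3 mm).
τ_max = 16·227.9/(π·(0.0373)³) = 2.236×10^7 Pa.

3240 psi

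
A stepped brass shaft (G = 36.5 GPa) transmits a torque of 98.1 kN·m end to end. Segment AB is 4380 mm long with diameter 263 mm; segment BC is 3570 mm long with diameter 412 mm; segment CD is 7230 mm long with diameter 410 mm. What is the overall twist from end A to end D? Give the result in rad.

J_AB = π(0.263)⁴/32 = 4.70×10^-4 m⁴; J_BC = π(0.412)⁴/32 = 2.83×10^-3 m⁴; J_CD = π(0.410)⁴/32 = 2.77×10^-3 m⁴.
θ = (T/G)·Σ L_i/J_i = (98100/36.5×10⁹)·(4.38/4.70×10^-4 + 3.57/2.83×10^-3 + 7.23/2.77×10^-3) = 0.03546 rad.

0.0355 rad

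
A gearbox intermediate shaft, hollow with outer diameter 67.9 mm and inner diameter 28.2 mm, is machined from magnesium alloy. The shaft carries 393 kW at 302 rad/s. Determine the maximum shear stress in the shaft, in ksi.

ω = 302 rad/s, so T = P/ω = 393×10³ / 302.0 = 1301 N·m.
J = π(d_o⁴ − d_i⁴)/32 = π(0.0679⁴ − 0.0282⁴)/32 = 2.025×10^-6 m⁴.
τ_max = T·r/J = 1301 × 0.0340 / 2.025×10^-6 = 2.182×10^7 Pa.

3.16 ksi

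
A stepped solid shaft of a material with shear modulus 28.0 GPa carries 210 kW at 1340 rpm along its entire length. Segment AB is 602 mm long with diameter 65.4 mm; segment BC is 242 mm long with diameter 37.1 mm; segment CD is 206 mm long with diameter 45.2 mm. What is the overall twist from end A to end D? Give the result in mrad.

ω = 2π·1340/60 = 140.3 rad/s, so T = P/ω = 210×10³ / 140.3 = 1497 N·m.
J_AB = π(0.0654)⁴/32 = 1.80×10^-6 m⁴; J_BC = π(0.0371)⁴/32 = 1.86×10^-7 m⁴; J_CD = π(0.0452)⁴/32 = 4.10×10^-7 m⁴.
θ = (T/G)·Σ L_i/J_i = (1497/28.0×10⁹)·(0.602/1.80×10^-6 + 0.242/1.86×10^-7 + 0.206/4.10×10^-7) = 0.1143 rad.

114 mrad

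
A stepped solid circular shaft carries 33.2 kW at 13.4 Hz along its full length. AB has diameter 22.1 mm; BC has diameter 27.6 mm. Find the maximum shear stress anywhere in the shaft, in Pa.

1.86e8 Pa

ω = 2π·13.4 = 84.19 rad/s, so T = P/ω = 33.2×10³ / 84.19 = 394.3 N·m.
Under the same torque, τ_max = 16T/(πd³) is largest where d is smallest — segment AB (d = 22.1 mm).
τ_max = 16·394.3/(π·(0.0221)³) = 1.861×10^8 Pa.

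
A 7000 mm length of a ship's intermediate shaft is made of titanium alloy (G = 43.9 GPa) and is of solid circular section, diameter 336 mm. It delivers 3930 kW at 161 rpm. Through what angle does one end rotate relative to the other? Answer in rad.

0.0297 rad

ω = 2π·161/60 = 16.86 rad/s, so T = P/ω = 3930×10³ / 16.86 = 233100 N·m.
J = πd⁴/32 = π(0.336)⁴/32 = 1.251×10^-3 m⁴.
θ = T·L/(G·J) = 233100 × 7.00 / (43.9×10⁹ × 1.251×10^-3) = 0.02970 rad.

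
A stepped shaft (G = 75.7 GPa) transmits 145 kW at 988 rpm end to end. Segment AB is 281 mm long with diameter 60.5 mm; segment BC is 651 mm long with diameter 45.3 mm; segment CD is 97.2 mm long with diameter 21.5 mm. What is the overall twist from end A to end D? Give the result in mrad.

ω = 2π·988/60 = 103.5 rad/s, so T = P/ω = 145×10³ / 103.5 = 1401 N·m.
J_AB = π(0.0605)⁴/32 = 1.32×10^-6 m⁴; J_BC = π(0.0453)⁴/32 = 4.13×10^-7 m⁴; J_CD = π(0.0215)⁴/32 = 2.10×10^-8 m⁴.
θ = (T/G)·Σ L_i/J_i = (1401/75.7×10⁹)·(0.281/1.32×10^-6 + 0.651/4.13×10^-7 + 0.0972/2.10×10^-8) = 0.1189 rad.

119 mrad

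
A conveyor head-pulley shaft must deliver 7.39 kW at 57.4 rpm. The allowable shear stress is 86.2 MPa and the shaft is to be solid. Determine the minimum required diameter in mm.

41.7 mm

ω = 2π·57.4/60 = 6.011 rad/s, so T = P/ω = 7.39×10³ / 6.011 = 1229 N·m.
For a solid shaft τ_max = 16T/(πd³), so d = (16T/(π τ_allow))^(1/3) = (16·1229/(π·8.62×10^7))^(1/3) = 0.04172 m.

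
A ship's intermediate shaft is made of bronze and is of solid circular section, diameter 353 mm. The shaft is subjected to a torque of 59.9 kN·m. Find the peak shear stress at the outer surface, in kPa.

J = πd⁴/32 = π(0.353)⁴/32 = 1.524×10^-3 m⁴.
τ_max = T·r/J = 59900 × 0.176 / 1.524×10^-3 = 6.935×10^6 Pa.

6940 kPa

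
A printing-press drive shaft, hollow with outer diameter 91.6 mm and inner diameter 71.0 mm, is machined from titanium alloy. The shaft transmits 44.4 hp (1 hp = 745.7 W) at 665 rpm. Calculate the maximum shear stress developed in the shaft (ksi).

0.715 ksi

ω = 2π·665/60 = 69.64 rad/s, so T = P/ω = 44.4×745.7 / 69.64 = 475.4 N·m.
J = π(d_o⁴ − d_i⁴)/32 = π(0.0916⁴ − 0.0710⁴)/32 = 4.417×10^-6 m⁴.
τ_max = T·r/J = 475.4 × 0.0458 / 4.417×10^-6 = 4.930×10^6 Pa.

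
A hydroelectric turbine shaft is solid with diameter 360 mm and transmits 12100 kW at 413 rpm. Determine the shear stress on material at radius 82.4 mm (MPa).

ω = 2π·413/60 = 43.25 rad/s, so T = P/ω = 12100×10³ / 43.25 = 279800 N·m.
J = πd⁴/32 = π(0.360)⁴/32 = 1.649×10^-3 m⁴.
Shear stress varies linearly with radius: τ = T·r/J = 279800 × 0.0824 / 1.649×10^-3 = 1.398×10^7 Pa.

14.0 MPa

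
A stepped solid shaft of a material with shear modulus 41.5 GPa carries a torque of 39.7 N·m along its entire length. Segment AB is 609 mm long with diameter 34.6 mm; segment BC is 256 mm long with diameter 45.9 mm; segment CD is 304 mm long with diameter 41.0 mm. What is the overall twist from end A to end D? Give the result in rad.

J_AB = π(0.0346)⁴/32 = 1.41×10^-7 m⁴; J_BC = π(0.0459)⁴/32 = 4.36×10^-7 m⁴; J_CD = π(0.0410)⁴/32 = 2.77×10^-7 m⁴.
θ = (T/G)·Σ L_i/J_i = (39.70/41.5×10⁹)·(0.609/1.41×10^-7 + 0.256/4.36×10^-7 + 0.304/2.77×10^-7) = 5.751×10^-3 rad.

0.00575 rad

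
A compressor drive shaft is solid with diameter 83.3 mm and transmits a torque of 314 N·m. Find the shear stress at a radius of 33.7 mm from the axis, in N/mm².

J = πd⁴/32 = π(0.0833)⁴/32 = 4.727×10^-6 m⁴.
Shear stress varies linearly with radius: τ = T·r/J = 314.0 × 0.0337 / 4.727×10^-6 = 2.239×10^6 Pa.

2.24 N/mm²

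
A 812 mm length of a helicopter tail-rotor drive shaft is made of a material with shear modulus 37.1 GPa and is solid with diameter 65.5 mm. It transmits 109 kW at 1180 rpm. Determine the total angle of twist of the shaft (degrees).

0.612°

ω = 2π·1180/60 = 123.6 rad/s, so T = P/ω = 109×10³ / 123.6 = 882.1 N·m.
J = πd⁴/32 = π(0.0655)⁴/32 = 1.807×10^-6 m⁴.
θ = T·L/(G·J) = 882.1 × 0.812 / (37.1×10⁹ × 1.807×10^-6) = 0.01068 rad.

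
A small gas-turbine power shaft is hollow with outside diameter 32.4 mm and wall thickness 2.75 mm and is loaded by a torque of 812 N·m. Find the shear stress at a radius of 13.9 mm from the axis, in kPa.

199000 kPa

J = π(d_o⁴ − d_i⁴)/32 = π(0.0324⁴ − 0.0269⁴)/32 = 5.678×10^-8 m⁴.
Shear stress varies linearly with radius: τ = T·r/J = 812.0 × 0.0139 / 5.678×10^-8 = 1.988×10^8 Pa.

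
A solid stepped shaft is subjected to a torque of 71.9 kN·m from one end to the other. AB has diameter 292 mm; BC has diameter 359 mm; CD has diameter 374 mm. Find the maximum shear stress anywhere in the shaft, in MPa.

14.7 MPa

Under the same torque, τ_max = 16T/(πd³) is largest where d is smallest — segment AB (d = 292 mm).
τ_max = 16·71900/(π·(0.292)³) = 1.471×10^7 Pa.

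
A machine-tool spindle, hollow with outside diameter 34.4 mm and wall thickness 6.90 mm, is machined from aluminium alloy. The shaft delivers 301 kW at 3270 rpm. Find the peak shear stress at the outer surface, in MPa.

126 MPa

ω = 2π·3270/60 = 342.4 rad/s, so T = P/ω = 301×10³ / 342.4 = 879.0 N·m.
J = π(d_o⁴ − d_i⁴)/32 = π(0.0344⁴ − 0.0206⁴)/32 = 1.198×10^-7 m⁴.
τ_max = T·r/J = 879.0 × 0.0172 / 1.198×10^-7 = 1.262×10^8 Pa.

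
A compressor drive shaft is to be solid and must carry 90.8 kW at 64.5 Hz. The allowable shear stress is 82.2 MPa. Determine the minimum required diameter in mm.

24.0 mm

ω = 2π·64.5 = 405.3 rad/s, so T = P/ω = 90.8×10³ / 405.3 = 224.1 N·m.
For a solid shaft τ_max = 16T/(πd³), so d = (16T/(π τ_allow))^(1/3) = (16·224.1/(π·8.22×10^7))^(1/3) = 0.02403 m.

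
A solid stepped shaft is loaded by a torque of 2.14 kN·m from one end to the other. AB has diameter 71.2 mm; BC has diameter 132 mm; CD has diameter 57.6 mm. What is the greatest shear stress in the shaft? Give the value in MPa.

57.0 MPa

Under the same torque, τ_max = 16T/(πd³) is largest where d is smallest — segment CD (d = 57.6 mm).
τ_max = 16·2140/(π·(0.0576)³) = 5.703×10^7 Pa.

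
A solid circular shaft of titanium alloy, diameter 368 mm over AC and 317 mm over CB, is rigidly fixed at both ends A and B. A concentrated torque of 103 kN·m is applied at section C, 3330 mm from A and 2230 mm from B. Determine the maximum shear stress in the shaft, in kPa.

Compatibility: T_A·a/J_AC = T_B·b/J_CB with T_A + T_B = T₀.
J_AC = 1.80×10^-3 m⁴, J_CB = 9.91×10^-4 m⁴, so T_A = T₀·(J_AC/a)/((J_AC/a)+(J_CB/b)) = 56520 N·m, T_B = 46480 N·m.
τ in each portion: τ_AC = 5.78×10^6 Pa, τ_CB = 7.43×10^6 Pa; maximum is in CB.
τ_max = T_CB·r/J = 46480·0.159/9.91×10^-4 = 7.430×10^6 Pa.

7430 kPa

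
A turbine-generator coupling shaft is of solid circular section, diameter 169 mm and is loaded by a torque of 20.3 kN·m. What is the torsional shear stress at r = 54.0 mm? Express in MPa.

13.7 MPa

J = πd⁴/32 = π(0.169)⁴/32 = 8.008×10^-5 m⁴.
Shear stress varies linearly with radius: τ = T·r/J = 20300 × 0.0540 / 8.008×10^-5 = 1.369×10^7 Pa.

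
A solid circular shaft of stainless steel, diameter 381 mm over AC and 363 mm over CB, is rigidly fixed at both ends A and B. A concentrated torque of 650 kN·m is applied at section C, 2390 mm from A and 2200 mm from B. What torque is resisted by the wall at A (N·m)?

Compatibility: T_A·a/J_AC = T_B·b/J_CB with T_A + T_B = T₀.
J_AC = 2.07×10^-3 m⁴, J_CB = 1.70×10^-3 m⁴, so T_A = T₀·(J_AC/a)/((J_AC/a)+(J_CB/b)) = 343000 N·m, T_B = 307000 N·m.

343000 N·m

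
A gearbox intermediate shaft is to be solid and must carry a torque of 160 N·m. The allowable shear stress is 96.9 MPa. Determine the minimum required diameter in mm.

For a solid shaft τ_max = 16T/(πd³), so d = (16T/(π τ_allow))^(1/3) = (16·160.0/(π·9.69×10^7))^(1/3) = 0.02034 m.

20.3 mm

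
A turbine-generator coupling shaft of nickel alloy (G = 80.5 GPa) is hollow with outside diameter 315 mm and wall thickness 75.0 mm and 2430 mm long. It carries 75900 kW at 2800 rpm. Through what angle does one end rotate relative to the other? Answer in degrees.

0.501°

ω = 2π·2800/60 = 293.2 rad/s, so T = P/ω = 75900×10³ / 293.2 = 258900 N·m.
J = π(d_o⁴ − d_i⁴)/32 = π(0.315⁴ − 0.165⁴)/32 = 8.938×10^-4 m⁴.
θ = T·L/(G·J) = 258900 × 2.43 / (80.5×10⁹ × 8.938×10^-4) = 8.742×10^-3 rad.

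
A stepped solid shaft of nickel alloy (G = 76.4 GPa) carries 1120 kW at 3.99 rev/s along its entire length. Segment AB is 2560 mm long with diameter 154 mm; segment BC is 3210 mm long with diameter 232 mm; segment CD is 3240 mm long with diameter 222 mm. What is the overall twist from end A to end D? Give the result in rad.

0.0417 rad

ω = 2π·3.99 = 25.07 rad/s, so T = P/ω = 1120×10³ / 25.07 = 44680 N·m.
J_AB = π(0.154)⁴/32 = 5.52×10^-5 m⁴; J_BC = π(0.232)⁴/32 = 2.84×10^-4 m⁴; J_CD = π(0.222)⁴/32 = 2.38×10^-4 m⁴.
θ = (T/G)·Σ L_i/J_i = (44680/76.4×10⁹)·(2.56/5.52×10^-5 + 3.21/2.84×10^-4 + 3.24/2.38×10^-4) = 0.04165 rad.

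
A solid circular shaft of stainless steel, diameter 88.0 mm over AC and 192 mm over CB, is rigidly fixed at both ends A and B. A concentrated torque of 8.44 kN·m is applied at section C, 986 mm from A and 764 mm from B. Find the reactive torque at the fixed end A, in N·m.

Compatibility: T_A·a/J_AC = T_B·b/J_CB with T_A + T_B = T₀.
J_AC = 5.89×10^-6 m⁴, J_CB = 1.33×10^-4 m⁴, so T_A = T₀·(J_AC/a)/((J_AC/a)+(J_CB/b)) = 279.1 N·m, T_B = 8161 N·m.

279 N·m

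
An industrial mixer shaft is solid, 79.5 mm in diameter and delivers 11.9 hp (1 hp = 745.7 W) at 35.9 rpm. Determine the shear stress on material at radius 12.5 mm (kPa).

ω = 2π·35.9/60 = 3.759 rad/s, so T = P/ω = 11.9×745.7 / 3.759 = 2360 N·m.
J = πd⁴/32 = π(0.0795)⁴/32 = 3.922×10^-6 m⁴.
Shear stress varies linearly with radius: τ = T·r/J = 2360 × 0.0125 / 3.922×10^-6 = 7.524×10^6 Pa.

7520 kPa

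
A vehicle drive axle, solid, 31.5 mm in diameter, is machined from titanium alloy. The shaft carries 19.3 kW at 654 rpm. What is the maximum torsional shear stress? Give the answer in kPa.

45900 kPa

ω = 2π·654/60 = 68.49 rad/s, so T = P/ω = 19.3×10³ / 68.49 = 281.8 N·m.
J = πd⁴/32 = π(0.0315)⁴/32 = 9.666×10^-8 m⁴.
τ_max = T·r/J = 281.8 × 0.0158 / 9.666×10^-8 = 4.592×10^7 Pa.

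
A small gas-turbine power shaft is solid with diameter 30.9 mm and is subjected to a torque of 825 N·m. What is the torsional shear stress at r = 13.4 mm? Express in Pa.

J = πd⁴/32 = π(0.0309)⁴/32 = 8.950×10^-8 m⁴.
Shear stress varies linearly with radius: τ = T·r/J = 825.0 × 0.0134 / 8.950×10^-8 = 1.235×10^8 Pa.

1.24e8 Pa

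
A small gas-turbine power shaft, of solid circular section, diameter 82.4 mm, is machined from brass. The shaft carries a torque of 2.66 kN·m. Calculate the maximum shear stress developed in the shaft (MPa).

24.2 MPa

J = πd⁴/32 = π(0.0824)⁴/32 = 4.526×10^-6 m⁴.
τ_max = T·r/J = 2660 × 0.0412 / 4.526×10^-6 = 2.421×10^7 Pa.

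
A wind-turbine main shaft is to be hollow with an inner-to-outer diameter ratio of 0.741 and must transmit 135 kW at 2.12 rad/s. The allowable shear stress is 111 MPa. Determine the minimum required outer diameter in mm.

161 mm

ω = 2.12 rad/s, so T = P/ω = 135×10³ / 2.120 = 63680 N·m.
For a hollow shaft with d_i/d_o = 0.741: τ_max = 16T/(π d_o³ (1−k⁴)), so d_o = [16T/(π τ_allow (1−k⁴))]^(1/3) = [16·63680/(π·1.11×10^8·0.6985)]^(1/3) = 0.1611 m.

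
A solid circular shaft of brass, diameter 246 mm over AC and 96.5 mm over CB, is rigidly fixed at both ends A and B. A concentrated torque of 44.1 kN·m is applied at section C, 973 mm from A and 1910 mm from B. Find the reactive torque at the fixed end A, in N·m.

Compatibility: T_A·a/J_AC = T_B·b/J_CB with T_A + T_B = T₀.
J_AC = 3.60×10^-4 m⁴, J_CB = 8.51×10^-6 m⁴, so T_A = T₀·(J_AC/a)/((J_AC/a)+(J_CB/b)) = 43570 N·m, T_B = 525.6 N·m.

43600 N·m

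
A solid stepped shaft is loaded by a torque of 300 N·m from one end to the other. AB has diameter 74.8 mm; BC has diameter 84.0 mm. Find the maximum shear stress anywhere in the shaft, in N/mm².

3.65 N/mm²

Under the same torque, τ_max = 16T/(πd³) is largest where d is smallest — segment AB (d = 74.8 mm).
τ_max = 16·300.0/(π·(0.0748)³) = 3.651×10^6 Pa.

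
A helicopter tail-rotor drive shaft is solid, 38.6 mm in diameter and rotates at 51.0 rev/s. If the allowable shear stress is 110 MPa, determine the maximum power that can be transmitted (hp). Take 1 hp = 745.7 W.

J = πd⁴/32 = π(0.0386)⁴/32 = 2.179×10^-7 m⁴.
T_max = τ_allow·J/r = 1.10×10^8 × 2.179×10^-7 / 0.0193 = 1242 N·m.
ω = 2π·51.0 = 320.4 rad/s, so P_max = T_max·ω = 3.980×10^5 W.

534 hp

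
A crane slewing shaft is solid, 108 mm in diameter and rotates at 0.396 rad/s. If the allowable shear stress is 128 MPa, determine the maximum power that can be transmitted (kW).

12.5 kW

J = πd⁴/32 = π(0.108)⁴/32 = 1.336×10^-5 m⁴.
T_max = τ_allow·J/r = 1.28×10^8 × 1.336×10^-5 / 0.0540 = 31660 N·m.
ω = 0.396 rad/s, so P_max = T_max·ω = 1.254×10^4 W.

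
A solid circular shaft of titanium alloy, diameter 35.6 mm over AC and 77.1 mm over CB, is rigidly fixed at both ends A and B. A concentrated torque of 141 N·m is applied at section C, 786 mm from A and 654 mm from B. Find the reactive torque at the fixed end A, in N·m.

5.14 N·m

Compatibility: T_A·a/J_AC = T_B·b/J_CB with T_A + T_B = T₀.
J_AC = 1.58×10^-7 m⁴, J_CB = 3.47×10^-6 m⁴, so T_A = T₀·(J_AC/a)/((J_AC/a)+(J_CB/b)) = 5.138 N·m, T_B = 135.9 N·m.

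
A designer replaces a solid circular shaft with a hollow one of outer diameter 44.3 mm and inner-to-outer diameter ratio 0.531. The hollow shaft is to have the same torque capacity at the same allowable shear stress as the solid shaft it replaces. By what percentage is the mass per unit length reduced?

Equal τ_max and T ⇒ the solid shaft needs d_s³ = d_o³(1−k⁴), so d_s = 44.3·(1−0.531⁴)^(1/3) = 43.09 mm.
Area ratio A_h/A_s = d_o²(1−k²)/d_s² = (1−k²)/(1−k⁴)^(2/3) = 0.7588.
Mass saving = 1 − 0.7588 = 24.1 %.

24.1 %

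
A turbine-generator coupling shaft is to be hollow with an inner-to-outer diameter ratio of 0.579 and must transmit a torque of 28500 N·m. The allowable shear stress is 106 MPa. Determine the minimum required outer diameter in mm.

For a hollow shaft with d_i/d_o = 0.579: τ_max = 16T/(π d_o³ (1−k⁴)), so d_o = [16T/(π τ_allow (1−k⁴))]^(1/3) = [16·28500/(π·1.06×10^8·0.8876)]^(1/3) = 0.1155 m.

116 mm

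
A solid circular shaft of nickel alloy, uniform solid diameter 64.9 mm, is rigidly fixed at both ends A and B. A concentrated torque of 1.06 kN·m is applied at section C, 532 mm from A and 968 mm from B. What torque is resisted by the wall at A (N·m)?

684 N·m

With uniform GJ and both ends fixed, compatibility θ_AC = θ_CB gives T_A·a = T_B·b, together with T_A + T_B = T₀.
T_A = T₀·b/(a+b) = 1060·968/1500 = 684.1 N·m; T_B = 375.9 N·m.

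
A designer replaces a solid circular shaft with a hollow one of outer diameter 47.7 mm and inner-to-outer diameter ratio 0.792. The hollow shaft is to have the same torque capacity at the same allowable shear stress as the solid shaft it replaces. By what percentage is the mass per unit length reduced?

48.0 %

Equal τ_max and T ⇒ the solid shaft needs d_s³ = d_o³(1−k⁴), so d_s = 47.7·(1−0.792⁴)^(1/3) = 40.38 mm.
Area ratio A_h/A_s = d_o²(1−k²)/d_s² = (1−k²)/(1−k⁴)^(2/3) = 0.5202.
Mass saving = 1 − 0.5202 = 48.0 %.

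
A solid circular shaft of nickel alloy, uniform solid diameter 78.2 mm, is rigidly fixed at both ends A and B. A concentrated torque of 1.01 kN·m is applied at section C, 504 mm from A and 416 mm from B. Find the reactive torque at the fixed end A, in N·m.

457 N·m

With uniform GJ and both ends fixed, compatibility θ_AC = θ_CB gives T_A·a = T_B·b, together with T_A + T_B = T₀.
T_A = T₀·b/(a+b) = 1010·416/920.0 = 456.7 N·m; T_B = 553.3 N·m.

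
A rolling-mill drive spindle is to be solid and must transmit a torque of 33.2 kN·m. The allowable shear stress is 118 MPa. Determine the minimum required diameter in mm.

113 mm

For a solid shaft τ_max = 16T/(πd³), so d = (16T/(π τ_allow))^(1/3) = (16·33200/(π·1.18×10^8))^(1/3) = 0.1127 m.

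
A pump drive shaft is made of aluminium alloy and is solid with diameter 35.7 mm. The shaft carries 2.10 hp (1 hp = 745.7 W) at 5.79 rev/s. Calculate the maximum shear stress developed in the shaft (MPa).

ω = 2π·5.79 = 36.38 rad/s, so T = P/ω = 2.10×745.7 / 36.38 = 43.05 N·m.
J = πd⁴/32 = π(0.0357)⁴/32 = 1.595×10^-7 m⁴.
τ_max = T·r/J = 43.05 × 0.0179 / 1.595×10^-7 = 4.818×10^6 Pa.

4.82 MPa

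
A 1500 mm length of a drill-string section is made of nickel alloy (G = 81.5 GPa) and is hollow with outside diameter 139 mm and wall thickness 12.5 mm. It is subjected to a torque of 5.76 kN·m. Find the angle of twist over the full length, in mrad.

5.28 mrad

J = π(d_o⁴ − d_i⁴)/32 = π(0.139⁴ − 0.114⁴)/32 = 2.007×10^-5 m⁴.
θ = T·L/(G·J) = 5760 × 1.50 / (81.5×10⁹ × 2.007×10^-5) = 5.283×10^-3 rad.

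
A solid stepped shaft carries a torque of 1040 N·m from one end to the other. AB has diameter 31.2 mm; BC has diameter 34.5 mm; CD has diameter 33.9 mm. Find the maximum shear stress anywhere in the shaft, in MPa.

Under the same torque, τ_max = 16T/(πd³) is largest where d is smallest — segment AB (d = 31.2 mm).
τ_max = 16·1040/(π·(0.0312)³) = 1.744×10^8 Pa.

174 MPa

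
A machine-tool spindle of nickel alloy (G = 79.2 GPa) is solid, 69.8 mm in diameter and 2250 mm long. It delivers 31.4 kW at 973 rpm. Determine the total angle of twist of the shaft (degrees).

ω = 2π·973/60 = 101.9 rad/s, so T = P/ω = 31.4×10³ / 101.9 = 308.2 N·m.
J = πd⁴/32 = π(0.0698)⁴/32 = 2.330×10^-6 m⁴.
θ = T·L/(G·J) = 308.2 × 2.25 / (79.2×10⁹ × 2.330×10^-6) = 3.757×10^-3 rad.

0.215°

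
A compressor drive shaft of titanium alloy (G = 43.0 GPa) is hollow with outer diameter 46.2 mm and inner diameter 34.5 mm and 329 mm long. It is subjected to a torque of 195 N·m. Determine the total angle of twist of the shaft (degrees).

J = π(d_o⁴ − d_i⁴)/32 = π(0.0462⁴ − 0.0345⁴)/32 = 3.082×10^-7 m⁴.
θ = T·L/(G·J) = 195.0 × 0.329 / (43.0×10⁹ × 3.082×10^-7) = 4.841×10^-3 rad.

0.277°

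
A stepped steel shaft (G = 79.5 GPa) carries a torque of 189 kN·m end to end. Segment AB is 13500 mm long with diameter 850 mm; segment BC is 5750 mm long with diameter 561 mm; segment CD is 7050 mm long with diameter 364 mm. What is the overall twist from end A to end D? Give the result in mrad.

J_AB = π(0.850)⁴/32 = 0.0512 m⁴; J_BC = π(0.561)⁴/32 = 9.72×10^-3 m⁴; J_CD = π(0.364)⁴/32 = 1.72×10^-3 m⁴.
θ = (T/G)·Σ L_i/J_i = (189000/79.5×10⁹)·(13.5/0.0512 + 5.75/9.72×10^-3 + 7.05/1.72×10^-3) = 0.01176 rad.

11.8 mrad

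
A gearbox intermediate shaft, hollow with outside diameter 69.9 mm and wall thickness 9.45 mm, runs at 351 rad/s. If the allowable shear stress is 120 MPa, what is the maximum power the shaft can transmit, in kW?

J = π(d_o⁴ − d_i⁴)/32 = π(0.0699⁴ − 0.0510⁴)/32 = 1.680×10^-6 m⁴.
T_max = τ_allow·J/r = 1.20×10^8 × 1.680×10^-6 / 0.0350 = 5767 N·m.
ω = 351 rad/s, so P_max = T_max·ω = 2.024×10^6 W.

2020 kW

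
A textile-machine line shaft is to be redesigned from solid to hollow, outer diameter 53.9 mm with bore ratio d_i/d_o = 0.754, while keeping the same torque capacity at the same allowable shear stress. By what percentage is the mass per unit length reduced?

Equal τ_max and T ⇒ the solid shaft needs d_s³ = d_o³(1−k⁴), so d_s = 53.9·(1−0.754⁴)^(1/3) = 47.32 mm.
Area ratio A_h/A_s = d_o²(1−k²)/d_s² = (1−k²)/(1−k⁴)^(2/3) = 0.5598.
Mass saving = 1 − 0.5598 = 44.0 %.

44.0 %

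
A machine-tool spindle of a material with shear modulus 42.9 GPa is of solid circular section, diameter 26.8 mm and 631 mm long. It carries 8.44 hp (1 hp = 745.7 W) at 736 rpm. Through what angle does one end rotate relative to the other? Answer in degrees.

ω = 2π·736/60 = 77.07 rad/s, so T = P/ω = 8.44×745.7 / 77.07 = 81.66 N·m.
J = πd⁴/32 = π(0.0268)⁴/32 = 5.065×10^-8 m⁴.
θ = T·L/(G·J) = 81.66 × 0.631 / (42.9×10⁹ × 5.065×10^-8) = 0.02372 rad.

1.36°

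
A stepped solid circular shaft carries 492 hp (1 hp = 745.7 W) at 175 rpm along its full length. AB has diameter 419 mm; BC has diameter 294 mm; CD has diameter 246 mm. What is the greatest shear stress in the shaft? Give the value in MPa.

ω = 2π·175/60 = 18.33 rad/s, so T = P/ω = 492×745.7 / 18.33 = 20020 N·m.
Under the same torque, τ_max = 16T/(πd³) is largest where d is smallest — segment CD (d = 246 mm).
τ_max = 16·20020/(π·(0.246)³) = 6.849×10^6 Pa.

6.85 MPa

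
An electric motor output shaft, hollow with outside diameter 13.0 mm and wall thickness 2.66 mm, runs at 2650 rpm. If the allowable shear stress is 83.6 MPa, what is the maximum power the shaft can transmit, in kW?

8.79 kW

J = π(d_o⁴ − d_i⁴)/32 = π(0.0130⁴ − 0.00768⁴)/32 = 2.462×10^-9 m⁴.
T_max = τ_allow·J/r = 8.36×10^7 × 2.462×10^-9 / 0.00650 = 31.67 N·m.
ω = 2π·2650/60 = 277.5 rad/s, so P_max = T_max·ω = 8789 W.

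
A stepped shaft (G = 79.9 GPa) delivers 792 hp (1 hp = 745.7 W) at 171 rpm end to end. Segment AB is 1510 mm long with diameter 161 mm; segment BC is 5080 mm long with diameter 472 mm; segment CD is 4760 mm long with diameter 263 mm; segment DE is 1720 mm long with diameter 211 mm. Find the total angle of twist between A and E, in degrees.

ω = 2π·171/60 = 17.91 rad/s, so T = P/ω = 792×745.7 / 17.91 = 32980 N·m.
J_AB = π(0.161)⁴/32 = 6.60×10^-5 m⁴; J_BC = π(0.472)⁴/32 = 4.87×10^-3 m⁴; J_CD = π(0.263)⁴/32 = 4.70×10^-4 m⁴; J_DE = π(0.211)⁴/32 = 1.95×10^-4 m⁴.
θ = (T/G)·Σ L_i/J_i = (32980/79.9×10⁹)·(1.51/6.60×10^-5 + 5.08/4.87×10^-3 + 4.76/4.70×10^-4 + 1.72/1.95×10^-4) = 0.01771 rad.

1.01°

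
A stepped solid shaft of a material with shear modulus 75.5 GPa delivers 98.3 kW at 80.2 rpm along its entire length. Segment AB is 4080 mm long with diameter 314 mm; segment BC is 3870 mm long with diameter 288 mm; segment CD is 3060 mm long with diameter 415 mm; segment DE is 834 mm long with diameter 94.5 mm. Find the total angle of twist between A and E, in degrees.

1.04°

ω = 2π·80.2/60 = 8.399 rad/s, so T = P/ω = 98.3×10³ / 8.399 = 11700 N·m.
J_AB = π(0.314)⁴/32 = 9.54×10^-4 m⁴; J_BC = π(0.288)⁴/32 = 6.75×10^-4 m⁴; J_CD = π(0.415)⁴/32 = 2.91×10^-3 m⁴; J_DE = π(0.0945)⁴/32 = 7.83×10^-6 m⁴.
θ = (T/G)·Σ L_i/J_i = (11700/75.5×10⁹)·(4.08/9.54×10^-4 + 3.87/6.75×10^-4 + 3.06/2.91×10^-3 + 0.834/7.83×10^-6) = 0.01823 rad.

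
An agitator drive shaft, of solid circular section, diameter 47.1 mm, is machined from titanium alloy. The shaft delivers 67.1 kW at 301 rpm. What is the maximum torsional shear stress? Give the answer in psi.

ω = 2π·301/60 = 31.52 rad/s, so T = P/ω = 67.1×10³ / 31.52 = 2129 N·m.
J = πd⁴/32 = π(0.0471)⁴/32 = 4.832×10^-7 m⁴.
τ_max = T·r/J = 2129 × 0.0236 / 4.832×10^-7 = 1.038×10^8 Pa.

15000 psi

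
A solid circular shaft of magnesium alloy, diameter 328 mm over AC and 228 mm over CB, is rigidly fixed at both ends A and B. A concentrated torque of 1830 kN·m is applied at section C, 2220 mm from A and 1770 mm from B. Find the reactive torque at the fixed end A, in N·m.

Compatibility: T_A·a/J_AC = T_B·b/J_CB with T_A + T_B = T₀.
J_AC = 1.14×10^-3 m⁴, J_CB = 2.65×10^-4 m⁴, so T_A = T₀·(J_AC/a)/((J_AC/a)+(J_CB/b)) = 1.415e6 N·m, T_B = 414500 N·m.

1.42e6 N·m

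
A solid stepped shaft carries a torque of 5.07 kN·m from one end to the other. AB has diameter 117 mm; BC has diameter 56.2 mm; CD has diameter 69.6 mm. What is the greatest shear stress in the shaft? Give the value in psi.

21100 psi

Under the same torque, τ_max = 16T/(πd³) is largest where d is smallest — segment BC (d = 56.2 mm).
τ_max = 16·5070/(π·(0.0562)³) = 1.455×10^8 Pa.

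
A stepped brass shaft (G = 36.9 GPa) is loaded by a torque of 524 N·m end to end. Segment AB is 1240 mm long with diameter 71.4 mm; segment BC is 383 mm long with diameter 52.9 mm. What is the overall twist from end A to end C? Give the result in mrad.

J_AB = π(0.0714)⁴/32 = 2.55×10^-6 m⁴; J_BC = π(0.0529)⁴/32 = 7.69×10^-7 m⁴.
θ = (T/G)·Σ L_i/J_i = (524.0/36.9×10⁹)·(1.24/2.55×10^-6 + 0.383/7.69×10^-7) = 0.01398 rad.

14.0 mrad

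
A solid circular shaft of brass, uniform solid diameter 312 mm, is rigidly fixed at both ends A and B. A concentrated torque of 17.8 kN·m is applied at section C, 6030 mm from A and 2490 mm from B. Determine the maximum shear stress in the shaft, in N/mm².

With uniform GJ and both ends fixed, compatibility θ_AC = θ_CB gives T_A·a = T_B·b, together with T_A + T_B = T₀.
T_A = T₀·b/(a+b) = 17800·2490/8520 = 5202 N·m; T_B = 12600 N·m.
τ in each portion: τ_AC = 8.72×10^5 Pa, τ_CB = 2.11×10^6 Pa; maximum is in CB.
τ_max = T_CB·r/J = 12600·0.156/9.30×10^-4 = 2.113×10^6 Pa.

2.11 N/mm²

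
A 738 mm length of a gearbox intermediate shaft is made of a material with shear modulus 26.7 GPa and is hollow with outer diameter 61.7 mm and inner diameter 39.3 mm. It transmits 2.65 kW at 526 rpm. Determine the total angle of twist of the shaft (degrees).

0.0641°

ω = 2π·526/60 = 55.08 rad/s, so T = P/ω = 2.65×10³ / 55.08 = 48.11 N·m.
J = π(d_o⁴ − d_i⁴)/32 = π(0.0617⁴ − 0.0393⁴)/32 = 1.189×10^-6 m⁴.
θ = T·L/(G·J) = 48.11 × 0.738 / (26.7×10⁹ × 1.189×10^-6) = 1.119×10^-3 rad.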